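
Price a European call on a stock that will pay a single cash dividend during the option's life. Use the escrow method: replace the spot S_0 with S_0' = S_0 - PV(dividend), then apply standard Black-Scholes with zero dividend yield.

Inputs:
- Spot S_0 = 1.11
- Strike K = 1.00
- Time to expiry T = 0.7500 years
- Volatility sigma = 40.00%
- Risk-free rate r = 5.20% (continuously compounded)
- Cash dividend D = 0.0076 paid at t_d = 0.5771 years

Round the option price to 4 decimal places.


Answer: Price = 0.2232

Derivation:
PV(D) = D * exp(-r * t_d) = 0.0076 * 0.97043661 = 0.00737532
S_0' = S_0 - PV(D) = 1.1100 - 0.00737532 = 1.10262468
d1 = (ln(S_0'/K) + (r + sigma^2/2)*T) / (sigma*sqrt(T)) = 0.56780497
d2 = d1 - sigma*sqrt(T) = 0.22139481
exp(-rT) = 0.96175071
N(d1) = 0.71491630; N(d2) = 0.58760748
C = S_0' * N(d1) - K * exp(-rT) * N(d2) = 1.10262468 * 0.71491630 - 1.0000 * 0.96175071 * 0.58760748 = 0.2232


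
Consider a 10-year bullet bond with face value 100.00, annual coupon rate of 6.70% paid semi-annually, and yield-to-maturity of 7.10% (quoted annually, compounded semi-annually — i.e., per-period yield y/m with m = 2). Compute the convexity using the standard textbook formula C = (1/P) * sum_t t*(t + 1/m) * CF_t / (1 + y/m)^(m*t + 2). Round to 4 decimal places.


Answer: Convexity = 64.8545

Derivation:
Coupon per period c = face * coupon_rate / m = 3.350000
Periods per year m = 2; per-period yield y/m = 0.035500
Number of cashflows N = 20
Cashflows (t years, CF_t, discount factor 1/(1+y/m)^(m*t), PV):
  t = 0.5000: CF_t = 3.350000, DF = 0.965717, PV = 3.235152
  t = 1.0000: CF_t = 3.350000, DF = 0.932609, PV = 3.124242
  t = 1.5000: CF_t = 3.350000, DF = 0.900637, PV = 3.017133
  t = 2.0000: CF_t = 3.350000, DF = 0.869760, PV = 2.913697
  t = 2.5000: CF_t = 3.350000, DF = 0.839942, PV = 2.813807
  t = 3.0000: CF_t = 3.350000, DF = 0.811147, PV = 2.717341
  t = 3.5000: CF_t = 3.350000, DF = 0.783338, PV = 2.624183
  t = 4.0000: CF_t = 3.350000, DF = 0.756483, PV = 2.534218
  t = 4.5000: CF_t = 3.350000, DF = 0.730549, PV = 2.447338
  t = 5.0000: CF_t = 3.350000, DF = 0.705503, PV = 2.363436
  t = 5.5000: CF_t = 3.350000, DF = 0.681316, PV = 2.282410
  t = 6.0000: CF_t = 3.350000, DF = 0.657959, PV = 2.204162
  t = 6.5000: CF_t = 3.350000, DF = 0.635402, PV = 2.128597
  t = 7.0000: CF_t = 3.350000, DF = 0.613619, PV = 2.055622
  t = 7.5000: CF_t = 3.350000, DF = 0.592582, PV = 1.985150
  t = 8.0000: CF_t = 3.350000, DF = 0.572267, PV = 1.917093
  t = 8.5000: CF_t = 3.350000, DF = 0.552648, PV = 1.851369
  t = 9.0000: CF_t = 3.350000, DF = 0.533701, PV = 1.787899
  t = 9.5000: CF_t = 3.350000, DF = 0.515404, PV = 1.726604
  t = 10.0000: CF_t = 103.350000, DF = 0.497735, PV = 51.440883
Price P = sum_t PV_t = 97.170336
Convexity numerator sum_t t*(t + 1/m) * CF_t / (1+y/m)^(m*t + 2):
  t = 0.5000: term = 1.508567
  t = 1.0000: term = 4.370546
  t = 1.5000: term = 8.441421
  t = 2.0000: term = 13.586706
  t = 2.5000: term = 19.681371
  t = 3.0000: term = 26.609290
  t = 3.5000: term = 34.262726
  t = 4.0000: term = 42.541841
  t = 4.5000: term = 51.354226
  t = 5.0000: term = 60.614463
  t = 5.5000: term = 70.243704
  t = 6.0000: term = 80.169277
  t = 6.5000: term = 90.324311
  t = 7.0000: term = 100.647376
  t = 7.5000: term = 111.082157
  t = 8.0000: term = 121.577123
  t = 8.5000: term = 132.085237
  t = 9.0000: term = 142.563667
  t = 9.5000: term = 152.973514
  t = 10.0000: term = 5037.296435
Convexity = (1/P) * sum = 6301.933958 / 97.170336 = 64.854504


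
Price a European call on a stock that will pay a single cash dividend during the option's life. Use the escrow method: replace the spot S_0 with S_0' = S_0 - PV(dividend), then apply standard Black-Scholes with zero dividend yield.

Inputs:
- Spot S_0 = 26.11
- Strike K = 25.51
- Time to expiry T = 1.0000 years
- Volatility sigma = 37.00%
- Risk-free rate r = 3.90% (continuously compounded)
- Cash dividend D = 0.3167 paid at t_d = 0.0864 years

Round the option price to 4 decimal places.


Answer: Price = 4.3568

Derivation:
PV(D) = D * exp(-r * t_d) = 0.3167 * 0.99663607 = 0.31563464
S_0' = S_0 - PV(D) = 26.1100 - 0.31563464 = 25.79436536
d1 = (ln(S_0'/K) + (r + sigma^2/2)*T) / (sigma*sqrt(T)) = 0.32036632
d2 = d1 - sigma*sqrt(T) = -0.04963368
exp(-rT) = 0.96175071
N(d1) = 0.62565467; N(d2) = 0.48020715
C = S_0' * N(d1) - K * exp(-rT) * N(d2) = 25.79436536 * 0.62565467 - 25.5100 * 0.96175071 * 0.48020715 = 4.3568


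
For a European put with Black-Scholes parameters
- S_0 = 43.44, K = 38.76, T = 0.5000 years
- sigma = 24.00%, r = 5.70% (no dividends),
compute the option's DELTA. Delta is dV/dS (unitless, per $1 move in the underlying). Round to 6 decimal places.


d1 = 0.9244943195; d2 = 0.7547886921
phi(d1) = 0.2602055440; exp(-qT) = 1.0000000000; exp(-rT) = 0.9719022941
N(-d1) = 0.1776145038
Delta = -exp(-qT) * N(-d1) = -1.0000000000 * 0.1776145038 = -0.177615

Answer: Delta = -0.177615


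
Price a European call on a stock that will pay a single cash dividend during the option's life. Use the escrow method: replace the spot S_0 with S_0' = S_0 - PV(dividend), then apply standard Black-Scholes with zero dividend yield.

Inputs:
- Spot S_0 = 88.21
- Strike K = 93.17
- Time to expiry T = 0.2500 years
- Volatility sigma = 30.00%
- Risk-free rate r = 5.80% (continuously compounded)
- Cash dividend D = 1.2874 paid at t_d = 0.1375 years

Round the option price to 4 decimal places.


Answer: Price = 3.2475

Derivation:
PV(D) = D * exp(-r * t_d) = 1.2874 * 0.99205672 = 1.27717382
S_0' = S_0 - PV(D) = 88.2100 - 1.27717382 = 86.93282618
d1 = (ln(S_0'/K) + (r + sigma^2/2)*T) / (sigma*sqrt(T)) = -0.29026716
d2 = d1 - sigma*sqrt(T) = -0.44026716
exp(-rT) = 0.98560462
N(d1) = 0.38580593; N(d2) = 0.32987181
C = S_0' * N(d1) - K * exp(-rT) * N(d2) = 86.93282618 * 0.38580593 - 93.1700 * 0.98560462 * 0.32987181 = 3.2475


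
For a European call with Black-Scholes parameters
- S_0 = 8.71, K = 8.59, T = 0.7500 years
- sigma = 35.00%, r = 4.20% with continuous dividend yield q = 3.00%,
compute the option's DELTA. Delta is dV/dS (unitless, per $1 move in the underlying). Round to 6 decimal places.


d1 = 0.2270159564; d2 = -0.0760929349
phi(d1) = 0.3887936047; exp(-qT) = 0.9777512372; exp(-rT) = 0.9689909565
N(d1) = 0.5897943327
Delta = exp(-qT) * N(d1) = 0.9777512372 * 0.5897943327 = 0.576672

Answer: Delta = 0.576672


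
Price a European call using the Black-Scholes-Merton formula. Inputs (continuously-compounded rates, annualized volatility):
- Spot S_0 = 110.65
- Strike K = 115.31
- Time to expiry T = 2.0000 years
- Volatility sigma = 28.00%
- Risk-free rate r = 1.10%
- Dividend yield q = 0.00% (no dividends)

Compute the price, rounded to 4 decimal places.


d1 = (ln(S/K) + (r - q + 0.5*sigma^2) * T) / (sigma * sqrt(T)) = 0.14937104
d2 = d1 - sigma * sqrt(T) = -0.24660876
exp(-rT) = 0.97824024; exp(-qT) = 1.00000000
C = S_0 * exp(-qT) * N(d1) - K * exp(-rT) * N(d2)
N(d1) = 0.55936957; N(d2) = 0.40260551
C = 110.6500 * 1.00000000 * 0.55936957 - 115.3100 * 0.97824024 * 0.40260551 = 16.4800

Answer: Price = 16.4800


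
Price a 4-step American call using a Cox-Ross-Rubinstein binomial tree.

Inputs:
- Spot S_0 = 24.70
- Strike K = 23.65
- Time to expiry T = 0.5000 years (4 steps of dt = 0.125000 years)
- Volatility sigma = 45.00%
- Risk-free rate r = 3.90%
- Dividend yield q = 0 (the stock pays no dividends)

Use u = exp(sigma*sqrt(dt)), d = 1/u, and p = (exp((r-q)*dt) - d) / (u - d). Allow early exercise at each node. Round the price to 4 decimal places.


Answer: Price = V(0,0) = 3.8199

Derivation:
dt = T/N = 0.125000
u = exp(sigma*sqrt(dt)) = 1.172454; d = 1/u = 0.852912
p = (exp((r-q)*dt) - d) / (u - d) = 0.475602
Discount per step: exp(-r*dt) = 0.995137
Stock lattice S(k, i) with i counting down-moves:
  k=0: S(0,0) = 24.7000
  k=1: S(1,0) = 28.9596; S(1,1) = 21.0669
  k=2: S(2,0) = 33.9538; S(2,1) = 24.7000; S(2,2) = 17.9682
  k=3: S(3,0) = 39.8093; S(3,1) = 28.9596; S(3,2) = 21.0669; S(3,3) = 15.3253
  k=4: S(4,0) = 46.6746; S(4,1) = 33.9538; S(4,2) = 24.7000; S(4,3) = 17.9682; S(4,4) = 13.0711
Terminal payoffs V(N, i) = max(S_T - K, 0):
  V(4,0) = 23.024564; V(4,1) = 10.303818; V(4,2) = 1.050000; V(4,3) = 0.000000; V(4,4) = 0.000000
Backward induction: V(k, i) = exp(-r*dt) * [p * V(k+1, i) + (1-p) * V(k+1, i+1)]; then take max(V_cont, immediate exercise) for American.
  V(3,0) = exp(-r*dt) * [p*23.024564 + (1-p)*10.303818] = 16.274304; exercise = 16.159291; V(3,0) = max -> 16.274304
  V(3,1) = exp(-r*dt) * [p*10.303818 + (1-p)*1.050000] = 5.424628; exercise = 5.309615; V(3,1) = max -> 5.424628
  V(3,2) = exp(-r*dt) * [p*1.050000 + (1-p)*0.000000] = 0.496954; exercise = 0.000000; V(3,2) = max -> 0.496954
  V(3,3) = exp(-r*dt) * [p*0.000000 + (1-p)*0.000000] = 0.000000; exercise = 0.000000; V(3,3) = max -> 0.000000
  V(2,0) = exp(-r*dt) * [p*16.274304 + (1-p)*5.424628] = 10.533285; exercise = 10.303818; V(2,0) = max -> 10.533285
  V(2,1) = exp(-r*dt) * [p*5.424628 + (1-p)*0.496954] = 2.826753; exercise = 1.050000; V(2,1) = max -> 2.826753
  V(2,2) = exp(-r*dt) * [p*0.496954 + (1-p)*0.000000] = 0.235203; exercise = 0.000000; V(2,2) = max -> 0.235203
  V(1,0) = exp(-r*dt) * [p*10.533285 + (1-p)*2.826753] = 6.460427; exercise = 5.309615; V(1,0) = max -> 6.460427
  V(1,1) = exp(-r*dt) * [p*2.826753 + (1-p)*0.235203] = 1.460613; exercise = 0.000000; V(1,1) = max -> 1.460613
  V(0,0) = exp(-r*dt) * [p*6.460427 + (1-p)*1.460613] = 3.819869; exercise = 1.050000; V(0,0) = max -> 3.819869


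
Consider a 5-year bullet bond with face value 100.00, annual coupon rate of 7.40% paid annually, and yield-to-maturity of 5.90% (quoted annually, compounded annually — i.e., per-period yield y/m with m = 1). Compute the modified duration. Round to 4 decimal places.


Coupon per period c = face * coupon_rate / m = 7.400000
Periods per year m = 1; per-period yield y/m = 0.059000
Number of cashflows N = 5
Cashflows (t years, CF_t, discount factor 1/(1+y/m)^(m*t), PV):
  t = 1.0000: CF_t = 7.400000, DF = 0.944287, PV = 6.987724
  t = 2.0000: CF_t = 7.400000, DF = 0.891678, PV = 6.598418
  t = 3.0000: CF_t = 7.400000, DF = 0.842000, PV = 6.230800
  t = 4.0000: CF_t = 7.400000, DF = 0.795090, PV = 5.883664
  t = 5.0000: CF_t = 107.400000, DF = 0.750793, PV = 80.635165
Price P = sum_t PV_t = 106.335772
First compute Macaulay numerator sum_t t * PV_t:
  t * PV_t at t = 1.0000: 6.987724
  t * PV_t at t = 2.0000: 13.196835
  t * PV_t at t = 3.0000: 18.692401
  t * PV_t at t = 4.0000: 23.534657
  t * PV_t at t = 5.0000: 403.175827
Macaulay duration D = 465.587444 / 106.335772 = 4.378465
Modified duration = D / (1 + y/m) = 4.378465 / (1 + 0.059000) = 4.134528

Answer: Modified duration = 4.1345


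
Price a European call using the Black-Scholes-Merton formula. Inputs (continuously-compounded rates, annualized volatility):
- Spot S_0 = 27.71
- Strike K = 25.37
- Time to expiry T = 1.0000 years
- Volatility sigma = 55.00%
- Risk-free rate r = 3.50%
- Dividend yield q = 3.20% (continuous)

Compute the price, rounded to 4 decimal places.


d1 = (ln(S/K) + (r - q + 0.5*sigma^2) * T) / (sigma * sqrt(T)) = 0.44086543
d2 = d1 - sigma * sqrt(T) = -0.10913457
exp(-rT) = 0.96560542; exp(-qT) = 0.96850658
C = S_0 * exp(-qT) * N(d1) - K * exp(-rT) * N(d2)
N(d1) = 0.67034479; N(d2) = 0.45654788
C = 27.7100 * 0.96850658 * 0.67034479 - 25.3700 * 0.96560542 * 0.45654788 = 6.8060

Answer: Price = 6.8060


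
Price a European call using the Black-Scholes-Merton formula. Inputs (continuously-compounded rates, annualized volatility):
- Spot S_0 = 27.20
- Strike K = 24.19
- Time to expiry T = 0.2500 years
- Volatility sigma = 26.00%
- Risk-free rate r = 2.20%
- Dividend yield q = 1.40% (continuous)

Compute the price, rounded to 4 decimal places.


d1 = (ln(S/K) + (r - q + 0.5*sigma^2) * T) / (sigma * sqrt(T)) = 0.98252037
d2 = d1 - sigma * sqrt(T) = 0.85252037
exp(-rT) = 0.99451510; exp(-qT) = 0.99650612
C = S_0 * exp(-qT) * N(d1) - K * exp(-rT) * N(d2)
N(d1) = 0.83707822; N(d2) = 0.80303733
C = 27.2000 * 0.99650612 * 0.83707822 - 24.1900 * 0.99451510 * 0.80303733 = 3.3701

Answer: Price = 3.3701


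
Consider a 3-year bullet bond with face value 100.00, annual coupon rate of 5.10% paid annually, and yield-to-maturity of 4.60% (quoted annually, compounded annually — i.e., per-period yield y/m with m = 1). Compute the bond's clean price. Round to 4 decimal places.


Coupon per period c = face * coupon_rate / m = 5.100000
Periods per year m = 1; per-period yield y/m = 0.046000
Number of cashflows N = 3
Cashflows (t years, CF_t, discount factor 1/(1+y/m)^(m*t), PV):
  t = 1.0000: CF_t = 5.100000, DF = 0.956023, PV = 4.875717
  t = 2.0000: CF_t = 5.100000, DF = 0.913980, PV = 4.661297
  t = 3.0000: CF_t = 105.100000, DF = 0.873786, PV = 91.834880
Price P = sum_t PV_t = 101.371894

Answer: Price = 101.3719


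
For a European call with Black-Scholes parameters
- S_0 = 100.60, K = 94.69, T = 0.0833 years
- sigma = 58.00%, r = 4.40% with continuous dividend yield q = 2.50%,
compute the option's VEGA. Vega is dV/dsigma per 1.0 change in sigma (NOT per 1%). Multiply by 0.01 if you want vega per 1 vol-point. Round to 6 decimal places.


Answer: Vega = 10.423291

Derivation:
d1 = 0.4548296841; d2 = 0.2874315957
phi(d1) = 0.3597400636; exp(-qT) = 0.9979196669; exp(-rT) = 0.9963415086
Vega = S * exp(-qT) * phi(d1) * sqrt(T) = 100.6000 * 0.9979196669 * 0.3597400636 * 0.2886173938 = 10.423291


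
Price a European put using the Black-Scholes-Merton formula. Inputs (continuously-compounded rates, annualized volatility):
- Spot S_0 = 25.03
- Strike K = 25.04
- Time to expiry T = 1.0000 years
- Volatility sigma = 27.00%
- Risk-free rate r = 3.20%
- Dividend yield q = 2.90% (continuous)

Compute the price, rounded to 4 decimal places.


d1 = (ln(S/K) + (r - q + 0.5*sigma^2) * T) / (sigma * sqrt(T)) = 0.14463170
d2 = d1 - sigma * sqrt(T) = -0.12536830
exp(-rT) = 0.96850658; exp(-qT) = 0.97141646
P = K * exp(-rT) * N(-d2) - S_0 * exp(-qT) * N(-d1)
N(-d1) = 0.44250083; N(-d2) = 0.54988401
P = 25.0400 * 0.96850658 * 0.54988401 - 25.0300 * 0.97141646 * 0.44250083 = 2.5762

Answer: Price = 2.5762


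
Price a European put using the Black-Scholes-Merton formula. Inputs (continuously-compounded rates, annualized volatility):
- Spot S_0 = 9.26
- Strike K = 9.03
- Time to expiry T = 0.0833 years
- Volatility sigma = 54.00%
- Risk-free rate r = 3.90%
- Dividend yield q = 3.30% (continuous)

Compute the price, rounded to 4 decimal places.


Answer: Price = 0.4570

Derivation:
d1 = (ln(S/K) + (r - q + 0.5*sigma^2) * T) / (sigma * sqrt(T)) = 0.24251395
d2 = d1 - sigma * sqrt(T) = 0.08666055
exp(-rT) = 0.99675657; exp(-qT) = 0.99725487
P = K * exp(-rT) * N(-d2) - S_0 * exp(-qT) * N(-d1)
N(-d1) = 0.40419098; N(-d2) = 0.46547067
P = 9.0300 * 0.99675657 * 0.46547067 - 9.2600 * 0.99725487 * 0.40419098 = 0.4570


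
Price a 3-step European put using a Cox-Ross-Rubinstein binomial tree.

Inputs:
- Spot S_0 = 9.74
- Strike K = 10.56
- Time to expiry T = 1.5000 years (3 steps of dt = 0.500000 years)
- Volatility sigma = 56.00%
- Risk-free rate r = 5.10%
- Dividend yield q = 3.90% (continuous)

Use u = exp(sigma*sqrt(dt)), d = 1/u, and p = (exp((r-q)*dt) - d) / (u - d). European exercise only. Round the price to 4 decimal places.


Answer: Price = V(0,0) = 3.0354

Derivation:
dt = T/N = 0.500000
u = exp(sigma*sqrt(dt)) = 1.485839; d = 1/u = 0.673020
p = (exp((r-q)*dt) - d) / (u - d) = 0.409683
Discount per step: exp(-r*dt) = 0.974822
Stock lattice S(k, i) with i counting down-moves:
  k=0: S(0,0) = 9.7400
  k=1: S(1,0) = 14.4721; S(1,1) = 6.5552
  k=2: S(2,0) = 21.5032; S(2,1) = 9.7400; S(2,2) = 4.4118
  k=3: S(3,0) = 31.9503; S(3,1) = 14.4721; S(3,2) = 6.5552; S(3,3) = 2.9692
Terminal payoffs V(N, i) = max(K - S_T, 0):
  V(3,0) = 0.000000; V(3,1) = 0.000000; V(3,2) = 4.004782; V(3,3) = 7.590773
Backward induction: V(k, i) = exp(-r*dt) * [p * V(k+1, i) + (1-p) * V(k+1, i+1)].
  V(2,0) = exp(-r*dt) * [p*0.000000 + (1-p)*0.000000] = 0.000000
  V(2,1) = exp(-r*dt) * [p*0.000000 + (1-p)*4.004782] = 2.304571
  V(2,2) = exp(-r*dt) * [p*4.004782 + (1-p)*7.590773] = 5.967526
  V(1,0) = exp(-r*dt) * [p*0.000000 + (1-p)*2.304571] = 1.326176
  V(1,1) = exp(-r*dt) * [p*2.304571 + (1-p)*5.967526] = 4.354412
  V(0,0) = exp(-r*dt) * [p*1.326176 + (1-p)*4.354412] = 3.035399


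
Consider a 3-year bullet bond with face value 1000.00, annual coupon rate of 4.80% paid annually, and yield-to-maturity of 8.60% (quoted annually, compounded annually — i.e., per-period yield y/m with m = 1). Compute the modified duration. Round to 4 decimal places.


Coupon per period c = face * coupon_rate / m = 48.000000
Periods per year m = 1; per-period yield y/m = 0.086000
Number of cashflows N = 3
Cashflows (t years, CF_t, discount factor 1/(1+y/m)^(m*t), PV):
  t = 1.0000: CF_t = 48.000000, DF = 0.920810, PV = 44.198895
  t = 2.0000: CF_t = 48.000000, DF = 0.847892, PV = 40.698798
  t = 3.0000: CF_t = 1048.000000, DF = 0.780747, PV = 818.223233
Price P = sum_t PV_t = 903.120926
First compute Macaulay numerator sum_t t * PV_t:
  t * PV_t at t = 1.0000: 44.198895
  t * PV_t at t = 2.0000: 81.397597
  t * PV_t at t = 3.0000: 2454.669699
Macaulay duration D = 2580.266191 / 903.120926 = 2.857055
Modified duration = D / (1 + y/m) = 2.857055 / (1 + 0.086000) = 2.630806

Answer: Modified duration = 2.6308


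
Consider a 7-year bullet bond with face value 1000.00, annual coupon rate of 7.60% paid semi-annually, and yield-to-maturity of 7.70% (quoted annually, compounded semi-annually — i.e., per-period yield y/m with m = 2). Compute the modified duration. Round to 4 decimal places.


Answer: Modified duration = 5.3451

Derivation:
Coupon per period c = face * coupon_rate / m = 38.000000
Periods per year m = 2; per-period yield y/m = 0.038500
Number of cashflows N = 14
Cashflows (t years, CF_t, discount factor 1/(1+y/m)^(m*t), PV):
  t = 0.5000: CF_t = 38.000000, DF = 0.962927, PV = 36.591237
  t = 1.0000: CF_t = 38.000000, DF = 0.927229, PV = 35.234701
  t = 1.5000: CF_t = 38.000000, DF = 0.892854, PV = 33.928456
  t = 2.0000: CF_t = 38.000000, DF = 0.859754, PV = 32.670636
  t = 2.5000: CF_t = 38.000000, DF = 0.827880, PV = 31.459448
  t = 3.0000: CF_t = 38.000000, DF = 0.797188, PV = 30.293161
  t = 3.5000: CF_t = 38.000000, DF = 0.767635, PV = 29.170112
  t = 4.0000: CF_t = 38.000000, DF = 0.739176, PV = 28.088697
  t = 4.5000: CF_t = 38.000000, DF = 0.711773, PV = 27.047373
  t = 5.0000: CF_t = 38.000000, DF = 0.685386, PV = 26.044654
  t = 5.5000: CF_t = 38.000000, DF = 0.659977, PV = 25.079108
  t = 6.0000: CF_t = 38.000000, DF = 0.635509, PV = 24.149358
  t = 6.5000: CF_t = 38.000000, DF = 0.611949, PV = 23.254076
  t = 7.0000: CF_t = 1038.000000, DF = 0.589263, PV = 611.654734
Price P = sum_t PV_t = 994.665750
First compute Macaulay numerator sum_t t * PV_t:
  t * PV_t at t = 0.5000: 18.295619
  t * PV_t at t = 1.0000: 35.234701
  t * PV_t at t = 1.5000: 50.892684
  t * PV_t at t = 2.0000: 65.341273
  t * PV_t at t = 2.5000: 78.648619
  t * PV_t at t = 3.0000: 90.879483
  t * PV_t at t = 3.5000: 102.095391
  t * PV_t at t = 4.0000: 112.354787
  t * PV_t at t = 4.5000: 121.713178
  t * PV_t at t = 5.0000: 130.223269
  t * PV_t at t = 5.5000: 137.935094
  t * PV_t at t = 6.0000: 144.896147
  t * PV_t at t = 6.5000: 151.151493
  t * PV_t at t = 7.0000: 4281.583137
Macaulay duration D = 5521.244874 / 994.665750 = 5.550855
Modified duration = D / (1 + y/m) = 5.550855 / (1 + 0.038500) = 5.345069


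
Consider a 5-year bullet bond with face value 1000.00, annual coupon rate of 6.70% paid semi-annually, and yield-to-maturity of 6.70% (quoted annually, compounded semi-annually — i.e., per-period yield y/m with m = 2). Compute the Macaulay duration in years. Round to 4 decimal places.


Answer: Macaulay duration = 4.3303 years

Derivation:
Coupon per period c = face * coupon_rate / m = 33.500000
Periods per year m = 2; per-period yield y/m = 0.033500
Number of cashflows N = 10
Cashflows (t years, CF_t, discount factor 1/(1+y/m)^(m*t), PV):
  t = 0.5000: CF_t = 33.500000, DF = 0.967586, PV = 32.414127
  t = 1.0000: CF_t = 33.500000, DF = 0.936222, PV = 31.363451
  t = 1.5000: CF_t = 33.500000, DF = 0.905876, PV = 30.346832
  t = 2.0000: CF_t = 33.500000, DF = 0.876512, PV = 29.363166
  t = 2.5000: CF_t = 33.500000, DF = 0.848101, PV = 28.411385
  t = 3.0000: CF_t = 33.500000, DF = 0.820611, PV = 27.490455
  t = 3.5000: CF_t = 33.500000, DF = 0.794011, PV = 26.599375
  t = 4.0000: CF_t = 33.500000, DF = 0.768274, PV = 25.737180
  t = 4.5000: CF_t = 33.500000, DF = 0.743371, PV = 24.902932
  t = 5.0000: CF_t = 1033.500000, DF = 0.719275, PV = 743.371097
Price P = sum_t PV_t = 1000.000000
Macaulay numerator sum_t t * PV_t:
  t * PV_t at t = 0.5000: 16.207063
  t * PV_t at t = 1.0000: 31.363451
  t * PV_t at t = 1.5000: 45.520248
  t * PV_t at t = 2.0000: 58.726332
  t * PV_t at t = 2.5000: 71.028462
  t * PV_t at t = 3.0000: 82.471364
  t * PV_t at t = 3.5000: 93.097814
  t * PV_t at t = 4.0000: 102.948720
  t * PV_t at t = 4.5000: 112.063193
  t * PV_t at t = 5.0000: 3716.855485
Macaulay duration D = (sum_t t * PV_t) / P = 4330.282133 / 1000.000000 = 4.330282


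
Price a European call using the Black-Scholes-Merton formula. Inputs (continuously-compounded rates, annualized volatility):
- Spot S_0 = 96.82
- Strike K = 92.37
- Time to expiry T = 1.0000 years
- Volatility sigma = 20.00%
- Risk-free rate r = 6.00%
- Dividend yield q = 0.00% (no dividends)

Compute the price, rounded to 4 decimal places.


d1 = (ln(S/K) + (r - q + 0.5*sigma^2) * T) / (sigma * sqrt(T)) = 0.63525667
d2 = d1 - sigma * sqrt(T) = 0.43525667
exp(-rT) = 0.94176453; exp(-qT) = 1.00000000
C = S_0 * exp(-qT) * N(d1) - K * exp(-rT) * N(d2)
N(d1) = 0.73736949; N(d2) = 0.66831193
C = 96.8200 * 1.00000000 * 0.73736949 - 92.3700 * 0.94176453 * 0.66831193 = 13.2551

Answer: Price = 13.2551


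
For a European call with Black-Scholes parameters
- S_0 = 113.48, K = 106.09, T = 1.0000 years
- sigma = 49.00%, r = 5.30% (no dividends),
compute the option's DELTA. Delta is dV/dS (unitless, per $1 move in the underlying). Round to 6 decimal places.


Answer: Delta = 0.688142

Derivation:
d1 = 0.4905894275; d2 = 0.0005894275
phi(d1) = 0.3537101359; exp(-qT) = 1.0000000000; exp(-rT) = 0.9483800125
N(d1) = 0.6881415672
Delta = exp(-qT) * N(d1) = 1.0000000000 * 0.6881415672 = 0.688142


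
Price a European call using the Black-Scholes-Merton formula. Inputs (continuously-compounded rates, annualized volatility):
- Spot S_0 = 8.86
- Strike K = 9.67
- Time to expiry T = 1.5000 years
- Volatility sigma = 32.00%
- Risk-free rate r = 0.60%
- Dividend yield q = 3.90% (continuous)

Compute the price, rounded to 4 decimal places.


d1 = (ln(S/K) + (r - q + 0.5*sigma^2) * T) / (sigma * sqrt(T)) = -0.15355633
d2 = d1 - sigma * sqrt(T) = -0.54547469
exp(-rT) = 0.99104038; exp(-qT) = 0.94317824
C = S_0 * exp(-qT) * N(d1) - K * exp(-rT) * N(d2)
N(d1) = 0.43897979; N(d2) = 0.29271354
C = 8.8600 * 0.94317824 * 0.43897979 - 9.6700 * 0.99104038 * 0.29271354 = 0.8632

Answer: Price = 0.8632


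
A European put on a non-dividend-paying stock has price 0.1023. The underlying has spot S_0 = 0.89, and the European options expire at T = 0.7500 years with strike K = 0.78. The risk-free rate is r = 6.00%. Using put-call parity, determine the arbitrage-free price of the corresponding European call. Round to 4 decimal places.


Answer: Call price = 0.2466

Derivation:
Put-call parity: C - P = S_0 * exp(-qT) - K * exp(-rT).
S_0 * exp(-qT) = 0.8900 * 1.00000000 = 0.89000000
K * exp(-rT) = 0.7800 * 0.95599748 = 0.74567804
C = P + S*exp(-qT) - K*exp(-rT)
C = 0.1023 + 0.89000000 - 0.74567804 = 0.2466


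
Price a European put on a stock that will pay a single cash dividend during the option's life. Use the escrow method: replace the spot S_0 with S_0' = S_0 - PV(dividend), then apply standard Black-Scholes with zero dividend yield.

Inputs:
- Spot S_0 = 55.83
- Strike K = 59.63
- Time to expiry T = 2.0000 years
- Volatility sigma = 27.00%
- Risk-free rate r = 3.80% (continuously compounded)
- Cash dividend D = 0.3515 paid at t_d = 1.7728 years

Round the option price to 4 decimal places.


Answer: Price = 8.2685

Derivation:
PV(D) = D * exp(-r * t_d) = 0.3515 * 0.93485261 = 0.32860069
S_0' = S_0 - PV(D) = 55.8300 - 0.32860069 = 55.50139931
d1 = (ln(S_0'/K) + (r + sigma^2/2)*T) / (sigma*sqrt(T)) = 0.20204772
d2 = d1 - sigma*sqrt(T) = -0.17978994
exp(-rT) = 0.92681621
N(-d1) = 0.41993971; N(-d2) = 0.57134126
P = K * exp(-rT) * N(-d2) - S_0' * N(-d1) = 59.6300 * 0.92681621 * 0.57134126 - 55.50139931 * 0.41993971 = 8.2685


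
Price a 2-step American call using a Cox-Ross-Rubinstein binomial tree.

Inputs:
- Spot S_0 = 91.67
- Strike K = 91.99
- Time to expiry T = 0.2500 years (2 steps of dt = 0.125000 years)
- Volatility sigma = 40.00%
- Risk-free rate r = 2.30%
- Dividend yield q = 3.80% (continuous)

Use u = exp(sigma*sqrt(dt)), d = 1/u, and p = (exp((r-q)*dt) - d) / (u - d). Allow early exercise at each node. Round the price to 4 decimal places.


Answer: Price = V(0,0) = 6.2149

Derivation:
dt = T/N = 0.125000
u = exp(sigma*sqrt(dt)) = 1.151910; d = 1/u = 0.868123
p = (exp((r-q)*dt) - d) / (u - d) = 0.458103
Discount per step: exp(-r*dt) = 0.997129
Stock lattice S(k, i) with i counting down-moves:
  k=0: S(0,0) = 91.6700
  k=1: S(1,0) = 105.5956; S(1,1) = 79.5809
  k=2: S(2,0) = 121.6366; S(2,1) = 91.6700; S(2,2) = 69.0860
Terminal payoffs V(N, i) = max(S_T - K, 0):
  V(2,0) = 29.646597; V(2,1) = 0.000000; V(2,2) = 0.000000
Backward induction: V(k, i) = exp(-r*dt) * [p * V(k+1, i) + (1-p) * V(k+1, i+1)]; then take max(V_cont, immediate exercise) for American.
  V(1,0) = exp(-r*dt) * [p*29.646597 + (1-p)*0.000000] = 13.542193; exercise = 13.605581; V(1,0) = max -> 13.605581
  V(1,1) = exp(-r*dt) * [p*0.000000 + (1-p)*0.000000] = 0.000000; exercise = 0.000000; V(1,1) = max -> 0.000000
  V(0,0) = exp(-r*dt) * [p*13.605581 + (1-p)*0.000000] = 6.214859; exercise = 0.000000; V(0,0) = max -> 6.214859


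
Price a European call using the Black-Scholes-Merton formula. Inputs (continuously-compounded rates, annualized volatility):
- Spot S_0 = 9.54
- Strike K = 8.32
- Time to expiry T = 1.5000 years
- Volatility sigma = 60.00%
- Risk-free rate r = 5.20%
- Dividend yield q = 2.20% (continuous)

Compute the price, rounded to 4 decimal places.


d1 = (ln(S/K) + (r - q + 0.5*sigma^2) * T) / (sigma * sqrt(T)) = 0.61486442
d2 = d1 - sigma * sqrt(T) = -0.11998250
exp(-rT) = 0.92496443; exp(-qT) = 0.96753856
C = S_0 * exp(-qT) * N(d1) - K * exp(-rT) * N(d2)
N(d1) = 0.73067787; N(d2) = 0.45224851
C = 9.5400 * 0.96753856 * 0.73067787 - 8.3200 * 0.92496443 * 0.45224851 = 3.2640

Answer: Price = 3.2640


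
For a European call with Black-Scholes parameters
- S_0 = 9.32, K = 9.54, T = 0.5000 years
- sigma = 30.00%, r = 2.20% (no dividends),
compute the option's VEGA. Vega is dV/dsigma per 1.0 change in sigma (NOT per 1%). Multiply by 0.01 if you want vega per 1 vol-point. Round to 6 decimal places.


Answer: Vega = 2.626104

Derivation:
d1 = 0.0479378009; d2 = -0.1641942334
phi(d1) = 0.3984841524; exp(-qT) = 1.0000000000; exp(-rT) = 0.9890602788
Vega = S * exp(-qT) * phi(d1) * sqrt(T) = 9.3200 * 1.0000000000 * 0.3984841524 * 0.7071067812 = 2.626104


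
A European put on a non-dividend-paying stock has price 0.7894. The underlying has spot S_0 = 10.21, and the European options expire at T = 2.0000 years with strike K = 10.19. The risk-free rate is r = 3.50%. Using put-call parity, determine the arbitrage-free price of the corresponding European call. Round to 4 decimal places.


Answer: Call price = 1.4983

Derivation:
Put-call parity: C - P = S_0 * exp(-qT) - K * exp(-rT).
S_0 * exp(-qT) = 10.2100 * 1.00000000 = 10.21000000
K * exp(-rT) = 10.1900 * 0.93239382 = 9.50109302
C = P + S*exp(-qT) - K*exp(-rT)
C = 0.7894 + 10.21000000 - 9.50109302 = 1.4983


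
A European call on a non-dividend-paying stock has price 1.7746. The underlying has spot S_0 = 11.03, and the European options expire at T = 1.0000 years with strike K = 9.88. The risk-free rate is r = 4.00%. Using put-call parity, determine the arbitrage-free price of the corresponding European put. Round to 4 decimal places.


Put-call parity: C - P = S_0 * exp(-qT) - K * exp(-rT).
S_0 * exp(-qT) = 11.0300 * 1.00000000 = 11.03000000
K * exp(-rT) = 9.8800 * 0.96078944 = 9.49259966
P = C - S*exp(-qT) + K*exp(-rT)
P = 1.7746 - 11.03000000 + 9.49259966 = 0.2372

Answer: Put price = 0.2372


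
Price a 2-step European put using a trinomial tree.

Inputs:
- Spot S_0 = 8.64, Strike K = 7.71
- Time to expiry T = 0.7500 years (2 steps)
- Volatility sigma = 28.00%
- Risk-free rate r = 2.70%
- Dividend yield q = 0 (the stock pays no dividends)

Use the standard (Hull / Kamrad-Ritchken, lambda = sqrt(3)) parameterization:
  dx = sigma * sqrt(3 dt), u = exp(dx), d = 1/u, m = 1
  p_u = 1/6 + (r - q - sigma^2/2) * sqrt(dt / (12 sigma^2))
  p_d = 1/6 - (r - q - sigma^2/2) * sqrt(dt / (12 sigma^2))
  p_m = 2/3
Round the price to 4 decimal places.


dt = T/N = 0.375000; dx = sigma*sqrt(3*dt) = 0.296985
u = exp(dx) = 1.345795; d = 1/u = 0.743055
p_u = 0.158964, p_m = 0.666667, p_d = 0.174369
Discount per step: exp(-r*dt) = 0.989926
Stock lattice S(k, j) with j the centered position index:
  k=0: S(0,+0) = 8.6400
  k=1: S(1,-1) = 6.4200; S(1,+0) = 8.6400; S(1,+1) = 11.6277
  k=2: S(2,-2) = 4.7704; S(2,-1) = 6.4200; S(2,+0) = 8.6400; S(2,+1) = 11.6277; S(2,+2) = 15.6485
Terminal payoffs V(N, j) = max(K - S_T, 0):
  V(2,-2) = 2.939587; V(2,-1) = 1.290002; V(2,+0) = 0.000000; V(2,+1) = 0.000000; V(2,+2) = 0.000000
Backward induction: V(k, j) = exp(-r*dt) * [p_u * V(k+1, j+1) + p_m * V(k+1, j) + p_d * V(k+1, j-1)]
  V(1,-1) = exp(-r*dt) * [p_u*0.000000 + p_m*1.290002 + p_d*2.939587] = 1.358748
  V(1,+0) = exp(-r*dt) * [p_u*0.000000 + p_m*0.000000 + p_d*1.290002] = 0.222671
  V(1,+1) = exp(-r*dt) * [p_u*0.000000 + p_m*0.000000 + p_d*0.000000] = 0.000000
  V(0,+0) = exp(-r*dt) * [p_u*0.000000 + p_m*0.222671 + p_d*1.358748] = 0.381488

Answer: Price = V(0,0) = 0.3815


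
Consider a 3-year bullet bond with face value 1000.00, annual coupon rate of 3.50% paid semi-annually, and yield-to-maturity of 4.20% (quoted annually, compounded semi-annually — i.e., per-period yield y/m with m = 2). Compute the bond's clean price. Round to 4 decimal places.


Coupon per period c = face * coupon_rate / m = 17.500000
Periods per year m = 2; per-period yield y/m = 0.021000
Number of cashflows N = 6
Cashflows (t years, CF_t, discount factor 1/(1+y/m)^(m*t), PV):
  t = 0.5000: CF_t = 17.500000, DF = 0.979432, PV = 17.140059
  t = 1.0000: CF_t = 17.500000, DF = 0.959287, PV = 16.787521
  t = 1.5000: CF_t = 17.500000, DF = 0.939556, PV = 16.442234
  t = 2.0000: CF_t = 17.500000, DF = 0.920231, PV = 16.104049
  t = 2.5000: CF_t = 17.500000, DF = 0.901304, PV = 15.772820
  t = 3.0000: CF_t = 1017.500000, DF = 0.882766, PV = 898.214301
Price P = sum_t PV_t = 980.460983

Answer: Price = 980.4610


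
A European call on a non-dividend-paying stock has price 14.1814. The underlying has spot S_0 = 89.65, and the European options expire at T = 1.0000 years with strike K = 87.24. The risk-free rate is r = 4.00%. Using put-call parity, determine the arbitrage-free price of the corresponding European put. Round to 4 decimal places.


Put-call parity: C - P = S_0 * exp(-qT) - K * exp(-rT).
S_0 * exp(-qT) = 89.6500 * 1.00000000 = 89.65000000
K * exp(-rT) = 87.2400 * 0.96078944 = 83.81927067
P = C - S*exp(-qT) + K*exp(-rT)
P = 14.1814 - 89.65000000 + 83.81927067 = 8.3507

Answer: Put price = 8.3507


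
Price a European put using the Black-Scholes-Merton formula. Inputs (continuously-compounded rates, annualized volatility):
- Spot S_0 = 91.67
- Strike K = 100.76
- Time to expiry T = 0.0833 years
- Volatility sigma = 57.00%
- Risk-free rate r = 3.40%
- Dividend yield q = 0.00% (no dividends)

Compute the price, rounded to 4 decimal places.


Answer: Price = 11.6519

Derivation:
d1 = (ln(S/K) + (r - q + 0.5*sigma^2) * T) / (sigma * sqrt(T)) = -0.47523606
d2 = d1 - sigma * sqrt(T) = -0.63974798
exp(-rT) = 0.99717181; exp(-qT) = 1.00000000
P = K * exp(-rT) * N(-d2) - S_0 * exp(-qT) * N(-d1)
N(-d1) = 0.68269064; N(-d2) = 0.73883177
P = 100.7600 * 0.99717181 * 0.73883177 - 91.6700 * 1.00000000 * 0.68269064 = 11.6519


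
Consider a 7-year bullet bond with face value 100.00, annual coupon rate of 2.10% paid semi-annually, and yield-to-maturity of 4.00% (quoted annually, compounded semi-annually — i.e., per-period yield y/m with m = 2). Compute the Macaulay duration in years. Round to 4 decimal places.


Answer: Macaulay duration = 6.5101 years

Derivation:
Coupon per period c = face * coupon_rate / m = 1.050000
Periods per year m = 2; per-period yield y/m = 0.020000
Number of cashflows N = 14
Cashflows (t years, CF_t, discount factor 1/(1+y/m)^(m*t), PV):
  t = 0.5000: CF_t = 1.050000, DF = 0.980392, PV = 1.029412
  t = 1.0000: CF_t = 1.050000, DF = 0.961169, PV = 1.009227
  t = 1.5000: CF_t = 1.050000, DF = 0.942322, PV = 0.989438
  t = 2.0000: CF_t = 1.050000, DF = 0.923845, PV = 0.970038
  t = 2.5000: CF_t = 1.050000, DF = 0.905731, PV = 0.951017
  t = 3.0000: CF_t = 1.050000, DF = 0.887971, PV = 0.932370
  t = 3.5000: CF_t = 1.050000, DF = 0.870560, PV = 0.914088
  t = 4.0000: CF_t = 1.050000, DF = 0.853490, PV = 0.896165
  t = 4.5000: CF_t = 1.050000, DF = 0.836755, PV = 0.878593
  t = 5.0000: CF_t = 1.050000, DF = 0.820348, PV = 0.861366
  t = 5.5000: CF_t = 1.050000, DF = 0.804263, PV = 0.844476
  t = 6.0000: CF_t = 1.050000, DF = 0.788493, PV = 0.827918
  t = 6.5000: CF_t = 1.050000, DF = 0.773033, PV = 0.811684
  t = 7.0000: CF_t = 101.050000, DF = 0.757875, PV = 76.583271
Price P = sum_t PV_t = 88.499064
Macaulay numerator sum_t t * PV_t:
  t * PV_t at t = 0.5000: 0.514706
  t * PV_t at t = 1.0000: 1.009227
  t * PV_t at t = 1.5000: 1.484158
  t * PV_t at t = 2.0000: 1.940075
  t * PV_t at t = 2.5000: 2.377543
  t * PV_t at t = 3.0000: 2.797110
  t * PV_t at t = 3.5000: 3.199309
  t * PV_t at t = 4.0000: 3.584660
  t * PV_t at t = 4.5000: 3.953669
  t * PV_t at t = 5.0000: 4.306829
  t * PV_t at t = 5.5000: 4.644619
  t * PV_t at t = 6.0000: 4.967507
  t * PV_t at t = 6.5000: 5.275947
  t * PV_t at t = 7.0000: 536.082899
Macaulay duration D = (sum_t t * PV_t) / P = 576.138257 / 88.499064 = 6.510106


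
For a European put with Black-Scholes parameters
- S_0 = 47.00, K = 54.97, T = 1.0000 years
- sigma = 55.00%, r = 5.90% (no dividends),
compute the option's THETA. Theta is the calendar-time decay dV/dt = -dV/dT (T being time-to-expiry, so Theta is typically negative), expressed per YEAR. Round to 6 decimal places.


Answer: Theta = -3.069496

Derivation:
d1 = 0.0974727633; d2 = -0.4525272367
phi(d1) = 0.3970516115; exp(-qT) = 1.0000000000; exp(-rT) = 0.9427067692
Theta = -S*exp(-qT)*phi(d1)*sigma/(2*sqrt(T)) + r*K*exp(-rT)*N(-d2) - q*S*exp(-qT)*N(-d1)
N(-d1) = 0.4611754815; N(-d2) = 0.6745553978; sqrt(T) = 1.0000000000
Term 1 = -47.0000 * 1.0000000000 * 0.3970516115 * 0.5500 / (2 * 1.0000000000) = -5.1318920786
Term 2 = 0.0590 * 54.9700 * 0.9427067692 * 0.6745553978 = 2.0623957073
Term 3 = 0 (no dividend yield, q = 0)
Theta = -5.1318920786 + (2.0623957073) + (0.0000000000) = -3.069496


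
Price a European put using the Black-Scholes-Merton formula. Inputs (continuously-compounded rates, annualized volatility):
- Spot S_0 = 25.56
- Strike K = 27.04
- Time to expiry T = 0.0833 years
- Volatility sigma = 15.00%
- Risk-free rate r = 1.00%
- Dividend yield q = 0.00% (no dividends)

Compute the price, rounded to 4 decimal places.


Answer: Price = 1.5114

Derivation:
d1 = (ln(S/K) + (r - q + 0.5*sigma^2) * T) / (sigma * sqrt(T)) = -1.25930263
d2 = d1 - sigma * sqrt(T) = -1.30259524
exp(-rT) = 0.99916735; exp(-qT) = 1.00000000
P = K * exp(-rT) * N(-d2) - S_0 * exp(-qT) * N(-d1)
N(-d1) = 0.89603948; N(-d2) = 0.90364351
P = 27.0400 * 0.99916735 * 0.90364351 - 25.5600 * 1.00000000 * 0.89603948 = 1.5114


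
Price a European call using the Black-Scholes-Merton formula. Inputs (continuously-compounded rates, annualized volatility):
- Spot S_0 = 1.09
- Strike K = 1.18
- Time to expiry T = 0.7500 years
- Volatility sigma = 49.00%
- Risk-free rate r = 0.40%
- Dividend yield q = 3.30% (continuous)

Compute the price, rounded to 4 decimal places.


Answer: Price = 0.1369

Derivation:
d1 = (ln(S/K) + (r - q + 0.5*sigma^2) * T) / (sigma * sqrt(T)) = -0.02603789
d2 = d1 - sigma * sqrt(T) = -0.45039034
exp(-rT) = 0.99700450; exp(-qT) = 0.97555377
C = S_0 * exp(-qT) * N(d1) - K * exp(-rT) * N(d2)
N(d1) = 0.48961356; N(d2) = 0.32621451
C = 1.0900 * 0.97555377 * 0.48961356 - 1.1800 * 0.99700450 * 0.32621451 = 0.1369


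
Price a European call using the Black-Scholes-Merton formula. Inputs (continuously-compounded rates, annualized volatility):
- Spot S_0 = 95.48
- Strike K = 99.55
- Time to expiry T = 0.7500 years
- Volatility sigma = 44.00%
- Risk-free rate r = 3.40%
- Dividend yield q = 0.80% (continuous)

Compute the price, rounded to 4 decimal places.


d1 = (ln(S/K) + (r - q + 0.5*sigma^2) * T) / (sigma * sqrt(T)) = 0.13215225
d2 = d1 - sigma * sqrt(T) = -0.24889893
exp(-rT) = 0.97482238; exp(-qT) = 0.99401796
C = S_0 * exp(-qT) * N(d1) - K * exp(-rT) * N(d2)
N(d1) = 0.55256807; N(d2) = 0.40171948
C = 95.4800 * 0.99401796 * 0.55256807 - 99.5500 * 0.97482238 * 0.40171948 = 13.4593

Answer: Price = 13.4593


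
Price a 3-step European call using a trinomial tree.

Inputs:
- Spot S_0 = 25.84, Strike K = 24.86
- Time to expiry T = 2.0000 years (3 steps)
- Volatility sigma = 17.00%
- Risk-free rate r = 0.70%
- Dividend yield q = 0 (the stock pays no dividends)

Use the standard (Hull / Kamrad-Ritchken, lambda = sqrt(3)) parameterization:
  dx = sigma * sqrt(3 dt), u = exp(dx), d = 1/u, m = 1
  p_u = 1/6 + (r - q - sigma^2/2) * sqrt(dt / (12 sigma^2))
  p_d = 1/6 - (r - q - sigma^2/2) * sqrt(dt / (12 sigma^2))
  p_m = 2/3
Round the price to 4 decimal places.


dt = T/N = 0.666667; dx = sigma*sqrt(3*dt) = 0.240416
u = exp(dx) = 1.271778; d = 1/u = 0.786300
p_u = 0.156337, p_m = 0.666667, p_d = 0.176996
Discount per step: exp(-r*dt) = 0.995344
Stock lattice S(k, j) with j the centered position index:
  k=0: S(0,+0) = 25.8400
  k=1: S(1,-1) = 20.3180; S(1,+0) = 25.8400; S(1,+1) = 32.8628
  k=2: S(2,-2) = 15.9761; S(2,-1) = 20.3180; S(2,+0) = 25.8400; S(2,+1) = 32.8628; S(2,+2) = 41.7941
  k=3: S(3,-3) = 12.5620; S(3,-2) = 15.9761; S(3,-1) = 20.3180; S(3,+0) = 25.8400; S(3,+1) = 32.8628; S(3,+2) = 41.7941; S(3,+3) = 53.1529
Terminal payoffs V(N, j) = max(S_T - K, 0):
  V(3,-3) = 0.000000; V(3,-2) = 0.000000; V(3,-1) = 0.000000; V(3,+0) = 0.980000; V(3,+1) = 8.002756; V(3,+2) = 16.934146; V(3,+3) = 28.292896
Backward induction: V(k, j) = exp(-r*dt) * [p_u * V(k+1, j+1) + p_m * V(k+1, j) + p_d * V(k+1, j-1)]
  V(2,-2) = exp(-r*dt) * [p_u*0.000000 + p_m*0.000000 + p_d*0.000000] = 0.000000
  V(2,-1) = exp(-r*dt) * [p_u*0.980000 + p_m*0.000000 + p_d*0.000000] = 0.152497
  V(2,+0) = exp(-r*dt) * [p_u*8.002756 + p_m*0.980000 + p_d*0.000000] = 1.895596
  V(2,+1) = exp(-r*dt) * [p_u*16.934146 + p_m*8.002756 + p_d*0.980000] = 8.118094
  V(2,+2) = exp(-r*dt) * [p_u*28.292896 + p_m*16.934146 + p_d*8.002756] = 17.049374
  V(1,-1) = exp(-r*dt) * [p_u*1.895596 + p_m*0.152497 + p_d*0.000000] = 0.396164
  V(1,+0) = exp(-r*dt) * [p_u*8.118094 + p_m*1.895596 + p_d*0.152497] = 2.547965
  V(1,+1) = exp(-r*dt) * [p_u*17.049374 + p_m*8.118094 + p_d*1.895596] = 8.373860
  V(0,+0) = exp(-r*dt) * [p_u*8.373860 + p_m*2.547965 + p_d*0.396164] = 3.063580

Answer: Price = V(0,0) = 3.0636


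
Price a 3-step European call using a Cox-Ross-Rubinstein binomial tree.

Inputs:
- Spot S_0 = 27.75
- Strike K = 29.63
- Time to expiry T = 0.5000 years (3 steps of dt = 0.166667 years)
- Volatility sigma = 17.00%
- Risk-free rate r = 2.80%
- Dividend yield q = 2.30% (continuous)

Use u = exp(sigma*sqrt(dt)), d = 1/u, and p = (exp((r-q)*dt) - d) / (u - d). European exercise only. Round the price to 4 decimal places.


Answer: Price = V(0,0) = 0.5640

Derivation:
dt = T/N = 0.166667
u = exp(sigma*sqrt(dt)) = 1.071867; d = 1/u = 0.932951
p = (exp((r-q)*dt) - d) / (u - d) = 0.488658
Discount per step: exp(-r*dt) = 0.995344
Stock lattice S(k, i) with i counting down-moves:
  k=0: S(0,0) = 27.7500
  k=1: S(1,0) = 29.7443; S(1,1) = 25.8894
  k=2: S(2,0) = 31.8820; S(2,1) = 27.7500; S(2,2) = 24.1536
  k=3: S(3,0) = 34.1732; S(3,1) = 29.7443; S(3,2) = 25.8894; S(3,3) = 22.5341
Terminal payoffs V(N, i) = max(S_T - K, 0):
  V(3,0) = 4.543226; V(3,1) = 0.114316; V(3,2) = 0.000000; V(3,3) = 0.000000
Backward induction: V(k, i) = exp(-r*dt) * [p * V(k+1, i) + (1-p) * V(k+1, i+1)].
  V(2,0) = exp(-r*dt) * [p*4.543226 + (1-p)*0.114316] = 2.267929
  V(2,1) = exp(-r*dt) * [p*0.114316 + (1-p)*0.000000] = 0.055601
  V(2,2) = exp(-r*dt) * [p*0.000000 + (1-p)*0.000000] = 0.000000
  V(1,0) = exp(-r*dt) * [p*2.267929 + (1-p)*0.055601] = 1.131380
  V(1,1) = exp(-r*dt) * [p*0.055601 + (1-p)*0.000000] = 0.027043
  V(0,0) = exp(-r*dt) * [p*1.131380 + (1-p)*0.027043] = 0.564048
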